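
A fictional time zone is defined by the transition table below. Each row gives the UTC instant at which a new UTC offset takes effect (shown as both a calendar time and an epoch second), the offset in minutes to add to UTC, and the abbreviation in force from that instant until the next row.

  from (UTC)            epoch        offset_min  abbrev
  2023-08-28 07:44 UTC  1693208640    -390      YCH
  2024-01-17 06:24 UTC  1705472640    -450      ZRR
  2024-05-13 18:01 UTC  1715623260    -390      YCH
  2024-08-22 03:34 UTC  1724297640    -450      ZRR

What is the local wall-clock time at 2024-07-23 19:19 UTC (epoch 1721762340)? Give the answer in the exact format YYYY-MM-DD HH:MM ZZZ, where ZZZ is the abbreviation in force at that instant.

Query: 2024-07-23 19:19 UTC
Rule 3/4 (YCH, -06:30): 2024-05-13 18:01 UTC ≤ query < 2024-08-22 03:34 UTC
19·60 + 19 - 390 = 769 min
769 = 0·1440 + 769; 769 = 12·60 + 49 → 12:49, same day
→ 2024-07-23 12:49 YCH

2024-07-23 12:49 YCH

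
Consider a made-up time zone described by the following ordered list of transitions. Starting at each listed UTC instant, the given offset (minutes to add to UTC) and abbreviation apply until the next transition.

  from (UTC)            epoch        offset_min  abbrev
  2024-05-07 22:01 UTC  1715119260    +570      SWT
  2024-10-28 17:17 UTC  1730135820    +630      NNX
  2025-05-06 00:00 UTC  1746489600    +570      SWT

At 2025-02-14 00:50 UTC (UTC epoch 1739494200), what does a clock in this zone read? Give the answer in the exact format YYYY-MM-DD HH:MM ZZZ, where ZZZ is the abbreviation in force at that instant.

2025-02-14 11:20 NNX

Query: 2025-02-14 00:50 UTC
Rule 2/3 (NNX, +10:30): 2024-10-28 17:17 UTC ≤ query < 2025-05-06 00:00 UTC
0·60 + 50 + 630 = 680 min
680 = 0·1440 + 680; 680 = 11·60 + 20 → 11:20, same day
→ 2025-02-14 11:20 NNX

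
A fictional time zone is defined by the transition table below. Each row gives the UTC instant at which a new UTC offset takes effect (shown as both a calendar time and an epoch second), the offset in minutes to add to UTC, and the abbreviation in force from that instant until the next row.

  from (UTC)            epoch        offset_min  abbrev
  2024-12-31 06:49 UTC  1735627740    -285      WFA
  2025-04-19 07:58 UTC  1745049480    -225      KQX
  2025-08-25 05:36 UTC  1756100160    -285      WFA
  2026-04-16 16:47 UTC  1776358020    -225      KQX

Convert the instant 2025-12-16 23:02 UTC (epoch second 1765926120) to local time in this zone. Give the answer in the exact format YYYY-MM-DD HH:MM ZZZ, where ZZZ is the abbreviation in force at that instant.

2025-12-16 18:17 WFA

Query: 2025-12-16 23:02 UTC
Rule 3/4 (WFA, -04:45): 2025-08-25 05:36 UTC ≤ query < 2026-04-16 16:47 UTC
23·60 + 2 - 285 = 1097 min
1097 = 0·1440 + 1097; 1097 = 18·60 + 17 → 18:17, same day
→ 2025-12-16 18:17 WFA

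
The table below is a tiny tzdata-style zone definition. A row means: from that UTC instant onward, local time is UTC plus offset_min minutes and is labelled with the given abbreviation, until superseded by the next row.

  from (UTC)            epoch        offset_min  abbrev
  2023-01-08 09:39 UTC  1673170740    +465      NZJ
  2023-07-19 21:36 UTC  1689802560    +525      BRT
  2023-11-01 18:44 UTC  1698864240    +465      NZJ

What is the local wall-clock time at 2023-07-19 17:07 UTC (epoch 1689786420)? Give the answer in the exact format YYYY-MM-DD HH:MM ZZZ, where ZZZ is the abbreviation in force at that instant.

2023-07-20 00:52 NZJ

Query: 2023-07-19 17:07 UTC
Rule 1/3 (NZJ, +07:45): 2023-01-08 09:39 UTC ≤ query < 2023-07-19 21:36 UTC
17·60 + 7 + 465 = 1492 min
1492 = 1·1440 + 52; 52 = 0·60 + 52 → 00:52, 2023-07-19 + 1 day = 2023-07-20
→ 2023-07-20 00:52 NZJ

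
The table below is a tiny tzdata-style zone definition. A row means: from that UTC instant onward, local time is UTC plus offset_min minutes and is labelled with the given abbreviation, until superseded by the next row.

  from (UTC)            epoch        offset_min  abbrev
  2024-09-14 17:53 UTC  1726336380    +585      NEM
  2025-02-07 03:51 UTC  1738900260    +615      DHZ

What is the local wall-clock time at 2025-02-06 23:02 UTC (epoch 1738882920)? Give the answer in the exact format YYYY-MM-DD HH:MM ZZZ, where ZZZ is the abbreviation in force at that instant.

2025-02-07 08:47 NEM

Query: 2025-02-06 23:02 UTC
Rule 1/2 (NEM, +09:45): 2024-09-14 17:53 UTC ≤ query < 2025-02-07 03:51 UTC
23·60 + 2 + 585 = 1967 min
1967 = 1·1440 + 527; 527 = 8·60 + 47 → 08:47, 2025-02-06 + 1 day = 2025-02-07
→ 2025-02-07 08:47 NEM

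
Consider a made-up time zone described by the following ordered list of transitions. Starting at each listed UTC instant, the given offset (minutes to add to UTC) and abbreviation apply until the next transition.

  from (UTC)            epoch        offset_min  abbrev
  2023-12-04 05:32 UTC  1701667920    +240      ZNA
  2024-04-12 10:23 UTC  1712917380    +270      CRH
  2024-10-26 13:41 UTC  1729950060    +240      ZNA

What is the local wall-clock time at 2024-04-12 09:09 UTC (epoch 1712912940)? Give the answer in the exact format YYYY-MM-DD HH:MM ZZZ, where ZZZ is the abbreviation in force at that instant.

Query: 2024-04-12 09:09 UTC
Rule 1/3 (ZNA, +04:00): 2023-12-04 05:32 UTC ≤ query < 2024-04-12 10:23 UTC
9·60 + 9 + 240 = 789 min
789 = 0·1440 + 789; 789 = 13·60 + 9 → 13:09, same day
→ 2024-04-12 13:09 ZNA

2024-04-12 13:09 ZNA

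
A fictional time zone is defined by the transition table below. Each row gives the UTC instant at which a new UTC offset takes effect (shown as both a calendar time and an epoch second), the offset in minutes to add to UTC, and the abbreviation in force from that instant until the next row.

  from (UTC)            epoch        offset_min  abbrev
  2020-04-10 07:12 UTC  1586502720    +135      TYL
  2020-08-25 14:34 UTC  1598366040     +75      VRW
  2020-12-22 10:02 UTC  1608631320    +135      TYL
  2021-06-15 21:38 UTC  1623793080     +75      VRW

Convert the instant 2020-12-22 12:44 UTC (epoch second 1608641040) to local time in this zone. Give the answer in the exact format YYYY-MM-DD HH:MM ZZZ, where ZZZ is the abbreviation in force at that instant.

2020-12-22 14:59 TYL

Query: 2020-12-22 12:44 UTC
Rule 3/4 (TYL, +02:15): 2020-12-22 10:02 UTC ≤ query < 2021-06-15 21:38 UTC
12·60 + 44 + 135 = 899 min
899 = 0·1440 + 899; 899 = 14·60 + 59 → 14:59, same day
→ 2020-12-22 14:59 TYL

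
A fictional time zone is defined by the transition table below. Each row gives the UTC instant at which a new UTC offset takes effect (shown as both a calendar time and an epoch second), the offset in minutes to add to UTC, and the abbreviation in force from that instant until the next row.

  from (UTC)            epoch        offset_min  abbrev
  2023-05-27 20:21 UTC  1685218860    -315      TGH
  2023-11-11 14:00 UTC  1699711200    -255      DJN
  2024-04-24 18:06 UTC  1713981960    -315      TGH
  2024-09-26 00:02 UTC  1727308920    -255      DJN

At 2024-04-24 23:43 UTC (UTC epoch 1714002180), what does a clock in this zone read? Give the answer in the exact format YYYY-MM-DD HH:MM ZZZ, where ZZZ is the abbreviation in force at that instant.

2024-04-24 18:28 TGH

Query: 2024-04-24 23:43 UTC
Rule 3/4 (TGH, -05:15): 2024-04-24 18:06 UTC ≤ query < 2024-09-26 00:02 UTC
23·60 + 43 - 315 = 1108 min
1108 = 0·1440 + 1108; 1108 = 18·60 + 28 → 18:28, same day
→ 2024-04-24 18:28 TGH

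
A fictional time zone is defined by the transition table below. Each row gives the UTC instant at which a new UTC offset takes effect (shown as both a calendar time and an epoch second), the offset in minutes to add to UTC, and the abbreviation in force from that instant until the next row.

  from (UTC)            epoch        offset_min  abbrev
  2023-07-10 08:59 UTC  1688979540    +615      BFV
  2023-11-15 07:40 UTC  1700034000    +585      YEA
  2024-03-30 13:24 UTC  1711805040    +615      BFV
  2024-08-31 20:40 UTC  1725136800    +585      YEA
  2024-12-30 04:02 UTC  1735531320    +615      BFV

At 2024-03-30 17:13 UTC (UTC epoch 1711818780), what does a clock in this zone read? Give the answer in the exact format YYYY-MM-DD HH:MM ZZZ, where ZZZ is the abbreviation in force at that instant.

Query: 2024-03-30 17:13 UTC
Rule 3/5 (BFV, +10:15): 2024-03-30 13:24 UTC ≤ query < 2024-08-31 20:40 UTC
17·60 + 13 + 615 = 1648 min
1648 = 1·1440 + 208; 208 = 3·60 + 28 → 03:28, 2024-03-30 + 1 day = 2024-03-31
→ 2024-03-31 03:28 BFV

2024-03-31 03:28 BFV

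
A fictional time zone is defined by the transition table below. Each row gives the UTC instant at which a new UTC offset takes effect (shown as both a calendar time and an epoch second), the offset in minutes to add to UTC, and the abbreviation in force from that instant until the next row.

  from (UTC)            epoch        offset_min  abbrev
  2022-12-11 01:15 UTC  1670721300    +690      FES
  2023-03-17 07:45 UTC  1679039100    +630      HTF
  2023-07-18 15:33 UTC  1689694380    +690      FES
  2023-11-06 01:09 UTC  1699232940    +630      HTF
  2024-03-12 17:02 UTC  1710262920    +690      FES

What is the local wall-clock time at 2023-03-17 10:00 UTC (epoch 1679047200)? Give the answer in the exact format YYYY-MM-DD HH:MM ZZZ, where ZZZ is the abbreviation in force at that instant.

2023-03-17 20:30 HTF

Query: 2023-03-17 10:00 UTC
Rule 2/5 (HTF, +10:30): 2023-03-17 07:45 UTC ≤ query < 2023-07-18 15:33 UTC
10·60 + 0 + 630 = 1230 min
1230 = 0·1440 + 1230; 1230 = 20·60 + 30 → 20:30, same day
→ 2023-03-17 20:30 HTF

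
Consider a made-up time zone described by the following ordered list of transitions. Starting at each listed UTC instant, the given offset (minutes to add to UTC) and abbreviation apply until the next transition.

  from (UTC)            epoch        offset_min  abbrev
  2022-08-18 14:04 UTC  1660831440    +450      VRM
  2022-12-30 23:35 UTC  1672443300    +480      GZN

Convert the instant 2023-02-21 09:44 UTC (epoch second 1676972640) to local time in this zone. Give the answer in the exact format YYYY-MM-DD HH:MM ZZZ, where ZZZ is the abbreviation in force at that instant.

Query: 2023-02-21 09:44 UTC
Rule 2/2 (GZN, +08:00): 2022-12-30 23:35 UTC ≤ query < +∞
9·60 + 44 + 480 = 1064 min
1064 = 0·1440 + 1064; 1064 = 17·60 + 44 → 17:44, same day
→ 2023-02-21 17:44 GZN

2023-02-21 17:44 GZN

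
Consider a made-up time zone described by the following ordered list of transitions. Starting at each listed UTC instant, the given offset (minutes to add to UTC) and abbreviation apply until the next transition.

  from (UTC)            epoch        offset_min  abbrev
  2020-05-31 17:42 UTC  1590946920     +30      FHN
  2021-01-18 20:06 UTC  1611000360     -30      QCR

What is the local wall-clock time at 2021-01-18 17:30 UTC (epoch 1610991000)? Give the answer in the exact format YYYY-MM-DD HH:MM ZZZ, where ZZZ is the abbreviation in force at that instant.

2021-01-18 18:00 FHN

Query: 2021-01-18 17:30 UTC
Rule 1/2 (FHN, +00:30): 2020-05-31 17:42 UTC ≤ query < 2021-01-18 20:06 UTC
17·60 + 30 + 30 = 1080 min
1080 = 0·1440 + 1080; 1080 = 18·60 + 0 → 18:00, same day
→ 2021-01-18 18:00 FHN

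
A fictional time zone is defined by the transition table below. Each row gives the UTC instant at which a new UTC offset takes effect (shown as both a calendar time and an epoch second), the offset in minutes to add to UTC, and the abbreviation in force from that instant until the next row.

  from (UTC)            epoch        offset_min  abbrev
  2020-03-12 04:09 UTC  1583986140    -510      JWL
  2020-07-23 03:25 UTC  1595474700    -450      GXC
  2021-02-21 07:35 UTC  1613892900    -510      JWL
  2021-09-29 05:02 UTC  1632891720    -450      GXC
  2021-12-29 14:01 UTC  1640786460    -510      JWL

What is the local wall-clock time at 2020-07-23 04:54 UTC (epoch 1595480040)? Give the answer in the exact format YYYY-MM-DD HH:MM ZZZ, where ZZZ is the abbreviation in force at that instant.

Query: 2020-07-23 04:54 UTC
Rule 2/5 (GXC, -07:30): 2020-07-23 03:25 UTC ≤ query < 2021-02-21 07:35 UTC
4·60 + 54 - 450 = -156 min
-156 = -1·1440 + 1284; 1284 = 21·60 + 24 → 21:24, 2020-07-23 - 1 day = 2020-07-22
→ 2020-07-22 21:24 GXC

2020-07-22 21:24 GXC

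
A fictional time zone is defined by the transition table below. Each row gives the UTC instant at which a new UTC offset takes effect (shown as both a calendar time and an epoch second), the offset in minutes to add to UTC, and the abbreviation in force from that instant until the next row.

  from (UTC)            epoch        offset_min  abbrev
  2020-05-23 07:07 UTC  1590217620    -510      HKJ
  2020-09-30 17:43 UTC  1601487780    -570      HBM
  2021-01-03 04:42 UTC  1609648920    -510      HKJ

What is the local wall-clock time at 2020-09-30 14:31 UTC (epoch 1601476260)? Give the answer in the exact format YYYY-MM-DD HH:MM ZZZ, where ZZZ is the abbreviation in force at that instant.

2020-09-30 06:01 HKJ

Query: 2020-09-30 14:31 UTC
Rule 1/3 (HKJ, -08:30): 2020-05-23 07:07 UTC ≤ query < 2020-09-30 17:43 UTC
14·60 + 31 - 510 = 361 min
361 = 0·1440 + 361; 361 = 6·60 + 1 → 06:01, same day
→ 2020-09-30 06:01 HKJ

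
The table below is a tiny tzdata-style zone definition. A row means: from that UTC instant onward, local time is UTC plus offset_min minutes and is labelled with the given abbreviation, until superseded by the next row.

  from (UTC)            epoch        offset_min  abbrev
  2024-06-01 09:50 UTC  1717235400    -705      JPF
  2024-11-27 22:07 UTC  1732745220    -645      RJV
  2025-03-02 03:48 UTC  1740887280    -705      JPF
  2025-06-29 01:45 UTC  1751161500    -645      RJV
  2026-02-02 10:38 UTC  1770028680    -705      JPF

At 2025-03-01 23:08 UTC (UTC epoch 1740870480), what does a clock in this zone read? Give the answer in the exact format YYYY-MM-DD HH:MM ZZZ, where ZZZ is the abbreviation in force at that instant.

Query: 2025-03-01 23:08 UTC
Rule 2/5 (RJV, -10:45): 2024-11-27 22:07 UTC ≤ query < 2025-03-02 03:48 UTC
23·60 + 8 - 645 = 743 min
743 = 0·1440 + 743; 743 = 12·60 + 23 → 12:23, same day
→ 2025-03-01 12:23 RJV

2025-03-01 12:23 RJV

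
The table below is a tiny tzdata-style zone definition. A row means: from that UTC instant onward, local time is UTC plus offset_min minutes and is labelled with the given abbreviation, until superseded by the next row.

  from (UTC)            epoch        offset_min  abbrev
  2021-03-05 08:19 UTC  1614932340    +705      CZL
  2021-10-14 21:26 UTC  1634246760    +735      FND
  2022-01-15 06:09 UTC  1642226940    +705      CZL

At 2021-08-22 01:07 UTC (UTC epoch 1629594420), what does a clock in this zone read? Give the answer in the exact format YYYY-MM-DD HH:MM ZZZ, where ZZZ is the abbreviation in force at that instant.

Query: 2021-08-22 01:07 UTC
Rule 1/3 (CZL, +11:45): 2021-03-05 08:19 UTC ≤ query < 2021-10-14 21:26 UTC
1·60 + 7 + 705 = 772 min
772 = 0·1440 + 772; 772 = 12·60 + 52 → 12:52, same day
→ 2021-08-22 12:52 CZL

2021-08-22 12:52 CZL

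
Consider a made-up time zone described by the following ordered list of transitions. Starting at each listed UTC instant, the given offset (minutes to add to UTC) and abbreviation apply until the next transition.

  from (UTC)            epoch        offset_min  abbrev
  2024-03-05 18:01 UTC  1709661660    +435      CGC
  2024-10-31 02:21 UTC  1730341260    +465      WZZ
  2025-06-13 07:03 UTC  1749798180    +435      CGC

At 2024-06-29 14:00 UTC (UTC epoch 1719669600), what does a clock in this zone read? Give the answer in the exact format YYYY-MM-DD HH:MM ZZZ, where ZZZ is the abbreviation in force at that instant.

2024-06-29 21:15 CGC

Query: 2024-06-29 14:00 UTC
Rule 1/3 (CGC, +07:15): 2024-03-05 18:01 UTC ≤ query < 2024-10-31 02:21 UTC
14·60 + 0 + 435 = 1275 min
1275 = 0·1440 + 1275; 1275 = 21·60 + 15 → 21:15, same day
→ 2024-06-29 21:15 CGC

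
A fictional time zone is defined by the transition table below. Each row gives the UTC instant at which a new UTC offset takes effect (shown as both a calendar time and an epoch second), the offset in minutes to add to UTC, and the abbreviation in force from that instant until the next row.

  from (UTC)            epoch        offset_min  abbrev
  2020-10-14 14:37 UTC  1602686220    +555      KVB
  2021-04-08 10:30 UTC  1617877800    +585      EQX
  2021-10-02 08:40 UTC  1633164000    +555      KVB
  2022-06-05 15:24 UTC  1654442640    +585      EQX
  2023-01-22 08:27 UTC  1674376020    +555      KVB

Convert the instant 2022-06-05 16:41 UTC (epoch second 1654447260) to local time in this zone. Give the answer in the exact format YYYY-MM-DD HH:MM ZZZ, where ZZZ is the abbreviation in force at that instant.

2022-06-06 02:26 EQX

Query: 2022-06-05 16:41 UTC
Rule 4/5 (EQX, +09:45): 2022-06-05 15:24 UTC ≤ query < 2023-01-22 08:27 UTC
16·60 + 41 + 585 = 1586 min
1586 = 1·1440 + 146; 146 = 2·60 + 26 → 02:26, 2022-06-05 + 1 day = 2022-06-06
→ 2022-06-06 02:26 EQX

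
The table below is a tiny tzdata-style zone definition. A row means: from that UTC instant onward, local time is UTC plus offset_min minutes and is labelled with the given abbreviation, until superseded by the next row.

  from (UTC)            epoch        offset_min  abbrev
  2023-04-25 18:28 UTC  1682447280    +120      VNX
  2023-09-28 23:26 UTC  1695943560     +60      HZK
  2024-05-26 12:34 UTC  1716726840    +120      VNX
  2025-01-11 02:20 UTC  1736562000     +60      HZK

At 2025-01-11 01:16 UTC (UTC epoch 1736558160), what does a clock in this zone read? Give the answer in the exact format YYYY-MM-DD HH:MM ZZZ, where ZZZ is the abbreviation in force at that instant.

Query: 2025-01-11 01:16 UTC
Rule 3/4 (VNX, +02:00): 2024-05-26 12:34 UTC ≤ query < 2025-01-11 02:20 UTC
1·60 + 16 + 120 = 196 min
196 = 0·1440 + 196; 196 = 3·60 + 16 → 03:16, same day
→ 2025-01-11 03:16 VNX

2025-01-11 03:16 VNX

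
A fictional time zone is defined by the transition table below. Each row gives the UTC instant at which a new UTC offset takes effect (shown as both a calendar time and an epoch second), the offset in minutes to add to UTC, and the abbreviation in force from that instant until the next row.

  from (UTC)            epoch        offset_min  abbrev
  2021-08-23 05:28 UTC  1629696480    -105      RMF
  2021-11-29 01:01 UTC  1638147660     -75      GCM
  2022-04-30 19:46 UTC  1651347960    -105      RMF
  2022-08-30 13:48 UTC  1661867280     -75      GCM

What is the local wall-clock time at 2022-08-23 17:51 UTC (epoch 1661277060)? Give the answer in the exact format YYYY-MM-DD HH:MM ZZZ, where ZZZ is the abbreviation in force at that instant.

Query: 2022-08-23 17:51 UTC
Rule 3/4 (RMF, -01:45): 2022-04-30 19:46 UTC ≤ query < 2022-08-30 13:48 UTC
17·60 + 51 - 105 = 966 min
966 = 0·1440 + 966; 966 = 16·60 + 6 → 16:06, same day
→ 2022-08-23 16:06 RMF

2022-08-23 16:06 RMF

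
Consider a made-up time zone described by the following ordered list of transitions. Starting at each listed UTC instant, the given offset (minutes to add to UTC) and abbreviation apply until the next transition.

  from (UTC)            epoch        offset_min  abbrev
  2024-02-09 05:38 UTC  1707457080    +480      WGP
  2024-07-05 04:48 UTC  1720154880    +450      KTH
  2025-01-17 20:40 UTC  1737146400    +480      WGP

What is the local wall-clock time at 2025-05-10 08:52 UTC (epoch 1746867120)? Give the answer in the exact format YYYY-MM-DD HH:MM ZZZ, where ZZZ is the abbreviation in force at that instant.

2025-05-10 16:52 WGP

Query: 2025-05-10 08:52 UTC
Rule 3/3 (WGP, +08:00): 2025-01-17 20:40 UTC ≤ query < +∞
8·60 + 52 + 480 = 1012 min
1012 = 0·1440 + 1012; 1012 = 16·60 + 52 → 16:52, same day
→ 2025-05-10 16:52 WGP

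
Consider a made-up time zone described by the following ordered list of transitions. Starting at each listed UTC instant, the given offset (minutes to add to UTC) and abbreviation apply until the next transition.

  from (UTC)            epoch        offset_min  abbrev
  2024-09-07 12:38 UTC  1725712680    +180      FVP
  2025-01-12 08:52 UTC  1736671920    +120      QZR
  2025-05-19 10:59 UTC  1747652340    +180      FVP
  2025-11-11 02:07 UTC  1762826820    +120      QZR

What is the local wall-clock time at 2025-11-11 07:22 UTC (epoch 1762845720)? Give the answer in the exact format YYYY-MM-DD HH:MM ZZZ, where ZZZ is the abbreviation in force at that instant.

Query: 2025-11-11 07:22 UTC
Rule 4/4 (QZR, +02:00): 2025-11-11 02:07 UTC ≤ query < +∞
7·60 + 22 + 120 = 562 min
562 = 0·1440 + 562; 562 = 9·60 + 22 → 09:22, same day
→ 2025-11-11 09:22 QZR

2025-11-11 09:22 QZR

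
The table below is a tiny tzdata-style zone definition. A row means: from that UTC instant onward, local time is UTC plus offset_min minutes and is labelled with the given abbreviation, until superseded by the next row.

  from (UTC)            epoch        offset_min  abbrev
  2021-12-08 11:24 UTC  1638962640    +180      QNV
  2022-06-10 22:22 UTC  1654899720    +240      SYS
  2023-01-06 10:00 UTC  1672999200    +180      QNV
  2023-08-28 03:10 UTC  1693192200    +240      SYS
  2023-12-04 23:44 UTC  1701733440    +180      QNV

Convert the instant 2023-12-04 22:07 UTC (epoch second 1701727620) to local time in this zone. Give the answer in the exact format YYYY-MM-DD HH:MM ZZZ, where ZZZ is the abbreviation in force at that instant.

Query: 2023-12-04 22:07 UTC
Rule 4/5 (SYS, +04:00): 2023-08-28 03:10 UTC ≤ query < 2023-12-04 23:44 UTC
22·60 + 7 + 240 = 1567 min
1567 = 1·1440 + 127; 127 = 2·60 + 7 → 02:07, 2023-12-04 + 1 day = 2023-12-05
→ 2023-12-05 02:07 SYS

2023-12-05 02:07 SYS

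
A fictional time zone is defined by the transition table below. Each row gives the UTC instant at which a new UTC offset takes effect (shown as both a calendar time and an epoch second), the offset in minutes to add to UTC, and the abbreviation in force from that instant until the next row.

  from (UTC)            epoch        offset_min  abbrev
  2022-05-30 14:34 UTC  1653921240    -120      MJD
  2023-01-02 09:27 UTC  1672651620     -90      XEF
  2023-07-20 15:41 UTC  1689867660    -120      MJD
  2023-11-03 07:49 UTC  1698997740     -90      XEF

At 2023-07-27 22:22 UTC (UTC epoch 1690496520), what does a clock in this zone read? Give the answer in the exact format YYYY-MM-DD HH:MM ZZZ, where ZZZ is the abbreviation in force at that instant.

2023-07-27 20:22 MJD

Query: 2023-07-27 22:22 UTC
Rule 3/4 (MJD, -02:00): 2023-07-20 15:41 UTC ≤ query < 2023-11-03 07:49 UTC
22·60 + 22 - 120 = 1222 min
1222 = 0·1440 + 1222; 1222 = 20·60 + 22 → 20:22, same day
→ 2023-07-27 20:22 MJD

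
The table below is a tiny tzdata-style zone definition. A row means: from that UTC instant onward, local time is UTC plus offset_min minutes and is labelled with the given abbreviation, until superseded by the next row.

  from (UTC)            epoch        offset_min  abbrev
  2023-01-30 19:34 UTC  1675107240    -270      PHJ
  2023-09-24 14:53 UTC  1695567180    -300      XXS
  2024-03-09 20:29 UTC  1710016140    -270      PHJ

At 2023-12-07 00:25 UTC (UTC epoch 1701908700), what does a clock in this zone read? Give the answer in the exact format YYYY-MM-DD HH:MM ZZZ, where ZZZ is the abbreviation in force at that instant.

2023-12-06 19:25 XXS

Query: 2023-12-07 00:25 UTC
Rule 2/3 (XXS, -05:00): 2023-09-24 14:53 UTC ≤ query < 2024-03-09 20:29 UTC
0·60 + 25 - 300 = -275 min
-275 = -1·1440 + 1165; 1165 = 19·60 + 25 → 19:25, 2023-12-07 - 1 day = 2023-12-06
→ 2023-12-06 19:25 XXS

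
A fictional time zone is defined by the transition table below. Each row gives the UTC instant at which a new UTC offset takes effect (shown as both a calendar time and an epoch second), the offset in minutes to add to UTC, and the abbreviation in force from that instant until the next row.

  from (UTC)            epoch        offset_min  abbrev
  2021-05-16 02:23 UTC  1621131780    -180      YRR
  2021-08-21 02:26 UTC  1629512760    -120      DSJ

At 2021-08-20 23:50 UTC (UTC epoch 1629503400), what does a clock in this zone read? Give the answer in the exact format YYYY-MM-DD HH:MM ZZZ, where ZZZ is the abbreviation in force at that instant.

2021-08-20 20:50 YRR

Query: 2021-08-20 23:50 UTC
Rule 1/2 (YRR, -03:00): 2021-05-16 02:23 UTC ≤ query < 2021-08-21 02:26 UTC
23·60 + 50 - 180 = 1250 min
1250 = 0·1440 + 1250; 1250 = 20·60 + 50 → 20:50, same day
→ 2021-08-20 20:50 YRR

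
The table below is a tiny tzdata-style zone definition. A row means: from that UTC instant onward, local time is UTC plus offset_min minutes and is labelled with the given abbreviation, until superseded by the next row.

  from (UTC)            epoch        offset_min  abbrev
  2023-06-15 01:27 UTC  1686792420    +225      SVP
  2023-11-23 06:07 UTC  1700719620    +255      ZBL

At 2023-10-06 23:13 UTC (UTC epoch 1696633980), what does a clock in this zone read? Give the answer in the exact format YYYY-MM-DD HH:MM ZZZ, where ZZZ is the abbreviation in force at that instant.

2023-10-07 02:58 SVP

Query: 2023-10-06 23:13 UTC
Rule 1/2 (SVP, +03:45): 2023-06-15 01:27 UTC ≤ query < 2023-11-23 06:07 UTC
23·60 + 13 + 225 = 1618 min
1618 = 1·1440 + 178; 178 = 2·60 + 58 → 02:58, 2023-10-06 + 1 day = 2023-10-07
→ 2023-10-07 02:58 SVP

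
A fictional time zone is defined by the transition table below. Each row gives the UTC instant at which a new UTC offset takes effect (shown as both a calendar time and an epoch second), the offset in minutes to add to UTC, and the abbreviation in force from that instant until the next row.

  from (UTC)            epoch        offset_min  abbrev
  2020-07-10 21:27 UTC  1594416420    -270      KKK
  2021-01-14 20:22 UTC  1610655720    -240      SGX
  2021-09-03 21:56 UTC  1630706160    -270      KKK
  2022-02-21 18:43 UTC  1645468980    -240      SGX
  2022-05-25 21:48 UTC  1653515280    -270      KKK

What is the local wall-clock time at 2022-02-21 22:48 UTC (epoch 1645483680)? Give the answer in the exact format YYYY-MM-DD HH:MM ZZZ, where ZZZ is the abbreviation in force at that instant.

Query: 2022-02-21 22:48 UTC
Rule 4/5 (SGX, -04:00): 2022-02-21 18:43 UTC ≤ query < 2022-05-25 21:48 UTC
22·60 + 48 - 240 = 1128 min
1128 = 0·1440 + 1128; 1128 = 18·60 + 48 → 18:48, same day
→ 2022-02-21 18:48 SGX

2022-02-21 18:48 SGX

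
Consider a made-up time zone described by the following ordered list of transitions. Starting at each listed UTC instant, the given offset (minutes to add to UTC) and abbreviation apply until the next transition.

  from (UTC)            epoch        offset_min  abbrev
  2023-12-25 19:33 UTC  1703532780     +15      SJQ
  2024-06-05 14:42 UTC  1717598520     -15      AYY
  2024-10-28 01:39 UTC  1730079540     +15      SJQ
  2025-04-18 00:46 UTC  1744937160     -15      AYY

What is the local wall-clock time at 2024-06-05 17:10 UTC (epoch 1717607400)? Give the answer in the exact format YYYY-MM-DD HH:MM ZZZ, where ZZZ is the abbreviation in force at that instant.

Query: 2024-06-05 17:10 UTC
Rule 2/4 (AYY, -00:15): 2024-06-05 14:42 UTC ≤ query < 2024-10-28 01:39 UTC
17·60 + 10 - 15 = 1015 min
1015 = 0·1440 + 1015; 1015 = 16·60 + 55 → 16:55, same day
→ 2024-06-05 16:55 AYY

2024-06-05 16:55 AYY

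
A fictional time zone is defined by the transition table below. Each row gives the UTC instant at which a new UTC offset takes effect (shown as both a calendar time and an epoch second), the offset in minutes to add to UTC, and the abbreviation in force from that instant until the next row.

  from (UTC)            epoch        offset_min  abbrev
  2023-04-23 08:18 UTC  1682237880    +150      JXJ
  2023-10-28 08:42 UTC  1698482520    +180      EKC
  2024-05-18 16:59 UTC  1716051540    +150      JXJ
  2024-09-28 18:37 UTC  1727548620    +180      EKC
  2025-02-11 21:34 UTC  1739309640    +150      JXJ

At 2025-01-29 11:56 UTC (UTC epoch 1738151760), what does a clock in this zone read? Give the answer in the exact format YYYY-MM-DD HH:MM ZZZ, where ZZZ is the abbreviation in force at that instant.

Query: 2025-01-29 11:56 UTC
Rule 4/5 (EKC, +03:00): 2024-09-28 18:37 UTC ≤ query < 2025-02-11 21:34 UTC
11·60 + 56 + 180 = 896 min
896 = 0·1440 + 896; 896 = 14·60 + 56 → 14:56, same day
→ 2025-01-29 14:56 EKC

2025-01-29 14:56 EKC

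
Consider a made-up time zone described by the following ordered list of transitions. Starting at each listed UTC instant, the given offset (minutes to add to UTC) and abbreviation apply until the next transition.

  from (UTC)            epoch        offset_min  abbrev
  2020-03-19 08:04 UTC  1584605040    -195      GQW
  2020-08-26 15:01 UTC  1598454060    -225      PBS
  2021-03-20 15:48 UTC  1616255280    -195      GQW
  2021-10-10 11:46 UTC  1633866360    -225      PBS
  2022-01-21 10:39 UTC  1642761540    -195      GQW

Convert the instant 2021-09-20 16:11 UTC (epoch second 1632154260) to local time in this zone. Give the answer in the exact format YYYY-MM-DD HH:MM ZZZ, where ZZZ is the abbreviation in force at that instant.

2021-09-20 12:56 GQW

Query: 2021-09-20 16:11 UTC
Rule 3/5 (GQW, -03:15): 2021-03-20 15:48 UTC ≤ query < 2021-10-10 11:46 UTC
16·60 + 11 - 195 = 776 min
776 = 0·1440 + 776; 776 = 12·60 + 56 → 12:56, same day
→ 2021-09-20 12:56 GQW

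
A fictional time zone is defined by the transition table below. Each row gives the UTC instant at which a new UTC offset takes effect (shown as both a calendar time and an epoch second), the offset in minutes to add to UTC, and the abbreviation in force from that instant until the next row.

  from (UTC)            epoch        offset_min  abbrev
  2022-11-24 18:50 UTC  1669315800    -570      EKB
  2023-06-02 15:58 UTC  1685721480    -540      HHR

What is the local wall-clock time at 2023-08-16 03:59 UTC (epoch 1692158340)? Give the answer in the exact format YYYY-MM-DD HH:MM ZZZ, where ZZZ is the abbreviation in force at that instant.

2023-08-15 18:59 HHR

Query: 2023-08-16 03:59 UTC
Rule 2/2 (HHR, -09:00): 2023-06-02 15:58 UTC ≤ query < +∞
3·60 + 59 - 540 = -301 min
-301 = -1·1440 + 1139; 1139 = 18·60 + 59 → 18:59, 2023-08-16 - 1 day = 2023-08-15
→ 2023-08-15 18:59 HHR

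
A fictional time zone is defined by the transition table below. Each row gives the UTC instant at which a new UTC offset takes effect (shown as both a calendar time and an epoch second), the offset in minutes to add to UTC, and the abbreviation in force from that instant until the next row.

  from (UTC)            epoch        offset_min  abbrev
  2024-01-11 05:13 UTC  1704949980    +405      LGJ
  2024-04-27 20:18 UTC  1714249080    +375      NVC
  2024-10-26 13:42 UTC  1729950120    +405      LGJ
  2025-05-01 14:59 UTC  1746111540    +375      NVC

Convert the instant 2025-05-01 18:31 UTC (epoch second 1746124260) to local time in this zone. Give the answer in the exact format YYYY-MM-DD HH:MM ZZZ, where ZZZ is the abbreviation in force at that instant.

2025-05-02 00:46 NVC

Query: 2025-05-01 18:31 UTC
Rule 4/4 (NVC, +06:15): 2025-05-01 14:59 UTC ≤ query < +∞
18·60 + 31 + 375 = 1486 min
1486 = 1·1440 + 46; 46 = 0·60 + 46 → 00:46, 2025-05-01 + 1 day = 2025-05-02
→ 2025-05-02 00:46 NVC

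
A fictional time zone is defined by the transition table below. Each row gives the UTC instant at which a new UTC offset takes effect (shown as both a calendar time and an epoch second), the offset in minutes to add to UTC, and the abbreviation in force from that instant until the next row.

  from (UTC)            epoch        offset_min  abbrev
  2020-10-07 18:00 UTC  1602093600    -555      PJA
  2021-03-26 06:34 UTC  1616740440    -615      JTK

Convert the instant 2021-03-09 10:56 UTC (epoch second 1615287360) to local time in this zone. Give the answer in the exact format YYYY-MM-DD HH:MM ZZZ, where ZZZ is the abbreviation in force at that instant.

2021-03-09 01:41 PJA

Query: 2021-03-09 10:56 UTC
Rule 1/2 (PJA, -09:15): 2020-10-07 18:00 UTC ≤ query < 2021-03-26 06:34 UTC
10·60 + 56 - 555 = 101 min
101 = 0·1440 + 101; 101 = 1·60 + 41 → 01:41, same day
→ 2021-03-09 01:41 PJA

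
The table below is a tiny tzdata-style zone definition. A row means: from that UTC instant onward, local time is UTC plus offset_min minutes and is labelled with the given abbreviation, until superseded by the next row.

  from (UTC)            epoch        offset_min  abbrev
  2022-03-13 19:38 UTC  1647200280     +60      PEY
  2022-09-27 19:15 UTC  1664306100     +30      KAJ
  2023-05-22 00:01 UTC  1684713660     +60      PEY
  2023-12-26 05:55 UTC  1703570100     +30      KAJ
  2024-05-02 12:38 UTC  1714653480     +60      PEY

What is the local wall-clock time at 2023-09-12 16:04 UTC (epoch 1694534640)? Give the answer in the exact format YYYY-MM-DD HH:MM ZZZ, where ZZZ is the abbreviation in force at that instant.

Query: 2023-09-12 16:04 UTC
Rule 3/5 (PEY, +01:00): 2023-05-22 00:01 UTC ≤ query < 2023-12-26 05:55 UTC
16·60 + 4 + 60 = 1024 min
1024 = 0·1440 + 1024; 1024 = 17·60 + 4 → 17:04, same day
→ 2023-09-12 17:04 PEY

2023-09-12 17:04 PEY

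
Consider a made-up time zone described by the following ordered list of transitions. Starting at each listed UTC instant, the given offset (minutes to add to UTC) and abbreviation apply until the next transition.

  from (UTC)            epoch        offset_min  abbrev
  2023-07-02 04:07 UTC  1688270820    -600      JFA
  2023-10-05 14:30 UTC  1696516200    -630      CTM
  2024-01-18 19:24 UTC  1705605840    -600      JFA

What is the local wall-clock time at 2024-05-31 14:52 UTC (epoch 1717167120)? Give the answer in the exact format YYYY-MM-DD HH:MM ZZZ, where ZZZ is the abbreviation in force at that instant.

Query: 2024-05-31 14:52 UTC
Rule 3/3 (JFA, -10:00): 2024-01-18 19:24 UTC ≤ query < +∞
14·60 + 52 - 600 = 292 min
292 = 0·1440 + 292; 292 = 4·60 + 52 → 04:52, same day
→ 2024-05-31 04:52 JFA

2024-05-31 04:52 JFA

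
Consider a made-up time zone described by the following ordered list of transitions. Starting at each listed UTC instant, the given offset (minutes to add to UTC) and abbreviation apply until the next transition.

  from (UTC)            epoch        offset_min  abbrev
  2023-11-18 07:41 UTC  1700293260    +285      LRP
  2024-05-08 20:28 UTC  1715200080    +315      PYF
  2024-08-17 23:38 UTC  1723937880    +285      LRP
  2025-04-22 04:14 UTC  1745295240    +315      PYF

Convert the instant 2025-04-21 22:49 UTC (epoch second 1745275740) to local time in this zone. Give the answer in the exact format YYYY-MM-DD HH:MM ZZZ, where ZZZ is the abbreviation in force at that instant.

Query: 2025-04-21 22:49 UTC
Rule 3/4 (LRP, +04:45): 2024-08-17 23:38 UTC ≤ query < 2025-04-22 04:14 UTC
22·60 + 49 + 285 = 1654 min
1654 = 1·1440 + 214; 214 = 3·60 + 34 → 03:34, 2025-04-21 + 1 day = 2025-04-22
→ 2025-04-22 03:34 LRP

2025-04-22 03:34 LRP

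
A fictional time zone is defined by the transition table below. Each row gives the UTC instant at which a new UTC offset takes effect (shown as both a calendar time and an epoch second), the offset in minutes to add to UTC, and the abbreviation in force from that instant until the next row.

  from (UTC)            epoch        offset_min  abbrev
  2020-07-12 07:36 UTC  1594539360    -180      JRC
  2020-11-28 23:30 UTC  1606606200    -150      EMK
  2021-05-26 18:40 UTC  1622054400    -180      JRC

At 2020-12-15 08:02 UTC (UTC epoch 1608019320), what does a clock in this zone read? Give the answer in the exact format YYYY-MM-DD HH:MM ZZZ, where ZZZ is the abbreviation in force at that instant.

2020-12-15 05:32 EMK

Query: 2020-12-15 08:02 UTC
Rule 2/3 (EMK, -02:30): 2020-11-28 23:30 UTC ≤ query < 2021-05-26 18:40 UTC
8·60 + 2 - 150 = 332 min
332 = 0·1440 + 332; 332 = 5·60 + 32 → 05:32, same day
→ 2020-12-15 05:32 EMK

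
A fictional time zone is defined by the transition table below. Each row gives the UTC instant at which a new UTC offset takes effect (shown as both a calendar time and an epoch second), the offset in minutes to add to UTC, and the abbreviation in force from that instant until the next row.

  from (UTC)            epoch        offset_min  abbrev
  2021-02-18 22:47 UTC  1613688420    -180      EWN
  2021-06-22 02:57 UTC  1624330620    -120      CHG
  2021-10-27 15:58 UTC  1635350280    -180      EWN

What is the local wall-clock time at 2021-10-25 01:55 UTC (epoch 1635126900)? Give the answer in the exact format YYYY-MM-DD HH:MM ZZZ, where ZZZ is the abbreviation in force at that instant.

Query: 2021-10-25 01:55 UTC
Rule 2/3 (CHG, -02:00): 2021-06-22 02:57 UTC ≤ query < 2021-10-27 15:58 UTC
1·60 + 55 - 120 = -5 min
-5 = -1·1440 + 1435; 1435 = 23·60 + 55 → 23:55, 2021-10-25 - 1 day = 2021-10-24
→ 2021-10-24 23:55 CHG

2021-10-24 23:55 CHG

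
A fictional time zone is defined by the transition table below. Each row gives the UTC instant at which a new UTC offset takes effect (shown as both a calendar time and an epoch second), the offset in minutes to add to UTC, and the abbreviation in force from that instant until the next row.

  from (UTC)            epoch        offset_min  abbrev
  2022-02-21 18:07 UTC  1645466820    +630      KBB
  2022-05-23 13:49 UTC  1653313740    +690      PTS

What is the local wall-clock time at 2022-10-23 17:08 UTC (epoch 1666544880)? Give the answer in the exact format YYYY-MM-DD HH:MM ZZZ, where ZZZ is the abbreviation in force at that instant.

Query: 2022-10-23 17:08 UTC
Rule 2/2 (PTS, +11:30): 2022-05-23 13:49 UTC ≤ query < +∞
17·60 + 8 + 690 = 1718 min
1718 = 1·1440 + 278; 278 = 4·60 + 38 → 04:38, 2022-10-23 + 1 day = 2022-10-24
→ 2022-10-24 04:38 PTS

2022-10-24 04:38 PTS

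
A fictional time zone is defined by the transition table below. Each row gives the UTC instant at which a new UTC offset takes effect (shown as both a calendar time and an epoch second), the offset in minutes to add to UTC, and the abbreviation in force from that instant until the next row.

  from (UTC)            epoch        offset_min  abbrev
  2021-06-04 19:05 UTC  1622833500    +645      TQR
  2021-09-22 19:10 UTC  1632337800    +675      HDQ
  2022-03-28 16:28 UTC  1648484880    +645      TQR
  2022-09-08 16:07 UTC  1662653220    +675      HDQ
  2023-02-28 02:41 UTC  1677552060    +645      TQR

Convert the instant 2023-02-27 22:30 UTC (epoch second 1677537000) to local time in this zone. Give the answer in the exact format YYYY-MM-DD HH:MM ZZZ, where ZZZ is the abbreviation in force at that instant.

Query: 2023-02-27 22:30 UTC
Rule 4/5 (HDQ, +11:15): 2022-09-08 16:07 UTC ≤ query < 2023-02-28 02:41 UTC
22·60 + 30 + 675 = 2025 min
2025 = 1·1440 + 585; 585 = 9·60 + 45 → 09:45, 2023-02-27 + 1 day = 2023-02-28
→ 2023-02-28 09:45 HDQ

2023-02-28 09:45 HDQ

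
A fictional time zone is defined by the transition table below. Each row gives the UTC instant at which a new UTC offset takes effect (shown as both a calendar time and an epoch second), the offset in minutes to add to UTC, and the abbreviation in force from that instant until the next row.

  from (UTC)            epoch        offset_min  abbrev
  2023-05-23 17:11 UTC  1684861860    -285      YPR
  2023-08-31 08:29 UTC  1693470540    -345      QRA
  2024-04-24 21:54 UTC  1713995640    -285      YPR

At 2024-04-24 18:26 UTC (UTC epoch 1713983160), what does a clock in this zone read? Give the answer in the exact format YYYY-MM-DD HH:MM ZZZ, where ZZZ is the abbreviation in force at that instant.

2024-04-24 12:41 QRA

Query: 2024-04-24 18:26 UTC
Rule 2/3 (QRA, -05:45): 2023-08-31 08:29 UTC ≤ query < 2024-04-24 21:54 UTC
18·60 + 26 - 345 = 761 min
761 = 0·1440 + 761; 761 = 12·60 + 41 → 12:41, same day
→ 2024-04-24 12:41 QRA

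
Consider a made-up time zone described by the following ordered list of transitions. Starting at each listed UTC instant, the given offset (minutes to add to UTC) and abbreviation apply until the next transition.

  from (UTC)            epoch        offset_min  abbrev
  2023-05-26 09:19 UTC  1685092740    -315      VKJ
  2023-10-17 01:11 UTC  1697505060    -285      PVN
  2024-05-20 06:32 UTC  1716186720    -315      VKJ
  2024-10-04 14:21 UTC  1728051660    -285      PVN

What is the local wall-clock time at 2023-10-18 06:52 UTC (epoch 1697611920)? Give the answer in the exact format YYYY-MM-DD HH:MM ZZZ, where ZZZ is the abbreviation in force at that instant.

2023-10-18 02:07 PVN

Query: 2023-10-18 06:52 UTC
Rule 2/4 (PVN, -04:45): 2023-10-17 01:11 UTC ≤ query < 2024-05-20 06:32 UTC
6·60 + 52 - 285 = 127 min
127 = 0·1440 + 127; 127 = 2·60 + 7 → 02:07, same day
→ 2023-10-18 02:07 PVN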